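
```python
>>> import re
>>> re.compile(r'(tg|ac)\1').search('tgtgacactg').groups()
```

('tg',)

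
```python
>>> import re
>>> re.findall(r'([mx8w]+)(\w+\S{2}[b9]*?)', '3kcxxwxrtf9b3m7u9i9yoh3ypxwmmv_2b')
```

[('xxwx', 'rtf9b3m7u9i9yoh3ypxwmmv_2b')]

2 groups means the one result is a tuple of 2 captured strings — 1 here.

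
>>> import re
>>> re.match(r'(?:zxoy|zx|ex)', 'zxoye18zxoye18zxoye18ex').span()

(0, 4)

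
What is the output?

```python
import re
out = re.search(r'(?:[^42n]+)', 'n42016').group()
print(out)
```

016

The match spans [3:6] → '016'.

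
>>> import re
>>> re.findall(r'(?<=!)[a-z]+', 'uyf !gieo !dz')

Because the assertion is zero-width, the text it checks is not consumed and won't appear in the result.
Matches: at [5:9] → 'gieo'; at [11:13] → 'dz'.
No capturing groups, so `findall` returns the 2 full match strings.

['gieo', 'dz']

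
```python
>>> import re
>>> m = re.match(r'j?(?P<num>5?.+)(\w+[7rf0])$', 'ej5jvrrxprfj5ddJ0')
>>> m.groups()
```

('ej5jvrrxprfj5dd', 'J0')

The match spans [0:17] → 'ej5jvrrxprfj5ddJ0'.
Captured: group 1 = 'ej5jvrrxprfj5dd', group 2 = 'J0'.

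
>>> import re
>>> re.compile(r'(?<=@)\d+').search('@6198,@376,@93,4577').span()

The `(?=…)`/`(?<=…)` assertion just peeks at neighbouring text; it doesn't advance the match position.
`re.search` tries every starting position until one works.
The match spans [1:5] → '6198'.

(1, 5)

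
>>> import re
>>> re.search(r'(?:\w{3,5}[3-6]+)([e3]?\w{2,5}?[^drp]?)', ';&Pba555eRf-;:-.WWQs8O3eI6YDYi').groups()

('eRf-',)

The pattern matches 3 to 5 of a word character, then one or more of a character in [3-6] (non-capturing group); then optionally one of [e3], then 2 to 5 of a word character (lazy), then optionally any character except [drp] (captured).
`search` walks the string left to right and returns the first match it finds.
The match spans [2:12] → 'Pba555eRf-'.
Captured: group 1 = 'eRf-'.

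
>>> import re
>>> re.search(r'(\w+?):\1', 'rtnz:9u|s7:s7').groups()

The match spans [8:13] → 's7:s7'.
Captured: group 1 = 's7'.

('s7',)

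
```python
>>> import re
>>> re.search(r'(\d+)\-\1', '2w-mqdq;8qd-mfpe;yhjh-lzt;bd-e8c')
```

`\1` is not a pattern — it's the concrete string captured by group 1, re-applied verbatim.
Here the pattern never matches, so the call returns None.

None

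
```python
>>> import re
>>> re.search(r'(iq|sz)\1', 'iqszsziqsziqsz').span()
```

(2, 6)

`\1` has to match the exact text group 1 already captured.
`re.search` scans for the first position where the pattern succeeds.
The match spans [2:6] → 'szsz'.
Captured: group 1 = 'sz'.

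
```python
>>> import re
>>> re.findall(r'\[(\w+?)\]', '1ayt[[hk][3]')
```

With a single group, `findall` returns only what that group captured — 2 items.

['hk', '3']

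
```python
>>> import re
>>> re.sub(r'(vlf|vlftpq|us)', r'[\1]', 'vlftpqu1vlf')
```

`|` is ordered: at each position the engine commits to the first alternative that works.
The replacement refers to a captured group, so each match is rewritten using its own captured text.

'[vlf]tpqu1[vlf]'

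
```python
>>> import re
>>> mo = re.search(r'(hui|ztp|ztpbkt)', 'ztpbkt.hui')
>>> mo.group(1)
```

'ztp'

Branches in `(...|...)` are attempted left-to-right; the first branch that allows the whole pattern to succeed is taken.
`re.search` tries every starting position until one works.
The match spans [0:3] → 'ztp'.
Captured: group 1 = 'ztp'.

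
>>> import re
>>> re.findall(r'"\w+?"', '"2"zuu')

`findall` yields the raw match text (1 of them) because the pattern has no groups.

['"2"']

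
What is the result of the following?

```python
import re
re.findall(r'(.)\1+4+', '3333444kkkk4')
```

The backreference `\1` re-matches whatever the first group consumed, character for character.
One capturing group, so `findall` returns just the captured substring from each match — 2 in all.

['3', 'k']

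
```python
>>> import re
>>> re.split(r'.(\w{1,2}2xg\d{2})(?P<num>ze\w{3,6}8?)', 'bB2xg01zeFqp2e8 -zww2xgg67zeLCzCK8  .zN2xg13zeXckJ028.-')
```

Pattern: any character; then 1 to 2 of a word character, then the literal '2xg', then exactly 2 of a digit (captured); then the literal 'ze', then 3 to 6 of a word character, then optionally a literal '8' (captured as 'num').
Matches to split on: at [0:15] → 'bB2xg01zeFqp2e8'; at [36:53] → '.zN2xg13zeXckJ028'.
With a capturing group present, the delimiter's captured portion is kept in the result list.

['', 'B2xg01', 'zeFqp2e8', ' -zww2xgg67zeLCzCK8  ', 'zN2xg13', 'zeXckJ028', '.-']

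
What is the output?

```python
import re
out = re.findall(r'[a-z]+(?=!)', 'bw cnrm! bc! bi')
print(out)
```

['cnrm', 'bc']

The `(?=…)`/`(?<=…)` assertion just peeks at neighbouring text; it doesn't advance the match position.
Walking the string: at [3:7] → 'cnrm'; at [9:11] → 'bc'.
Since nothing is captured, `findall` lists the 2 matched substrings directly.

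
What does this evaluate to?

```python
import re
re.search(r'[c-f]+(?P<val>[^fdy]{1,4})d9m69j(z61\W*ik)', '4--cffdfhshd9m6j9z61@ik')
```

This matches one or more of a character in [c-f]; then 1 to 4 of any character except [fdy] (captured as 'val'); then the literal 'd9m', then the literal '69j'; then the literal 'z61', then zero or more of a non-word character, then the literal 'ik' (captured).
`search` walks the string left to right and returns the first match it finds.
Here nothing in the string fits, so the call returns None.

None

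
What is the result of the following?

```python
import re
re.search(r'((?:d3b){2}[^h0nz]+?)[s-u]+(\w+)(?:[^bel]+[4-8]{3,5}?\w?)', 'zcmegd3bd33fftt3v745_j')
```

None

The pattern matches the literal 'd3b' repeated 2 times, then one or more of any character except [h0nz] (lazy) (captured); then one or more of a character in [s-u]; then one or more of a word character (captured); then one or more of any character except [bel], then 3 to 5 of a character in [4-8] (lazy), then optionally a word character (non-capturing group).
Here no position works, so the call returns None.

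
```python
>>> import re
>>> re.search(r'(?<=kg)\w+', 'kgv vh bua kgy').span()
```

(2, 3)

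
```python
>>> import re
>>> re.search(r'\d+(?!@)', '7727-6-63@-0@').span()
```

The negative lookahead/lookbehind blocks any match where the forbidden context is present.
`re.search` tries every starting position until one works.
The match spans [0:4] → '7727'.

(0, 4)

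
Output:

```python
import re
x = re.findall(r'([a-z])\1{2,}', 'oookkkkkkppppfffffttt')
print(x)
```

After group 1 captures some text, `\1` only succeeds where that same text appears again.
One capturing group, so `findall` returns just the captured substring from each match — 5 in all.

['o', 'k', 'p', 'f', 't']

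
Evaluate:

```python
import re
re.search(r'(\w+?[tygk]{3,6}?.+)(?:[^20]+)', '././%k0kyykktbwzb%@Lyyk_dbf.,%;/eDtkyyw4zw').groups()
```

('k0kyykktbwzb%@Lyyk_dbf.,%;/eDtkyyw4z',)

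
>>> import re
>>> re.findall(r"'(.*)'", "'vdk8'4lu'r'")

Because there's exactly one group, `findall` drops the full match and keeps group 1 from the one hit.

["vdk8'4lu'r"]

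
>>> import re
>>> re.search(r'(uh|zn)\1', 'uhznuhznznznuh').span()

After group 1 captures some text, `\1` only succeeds where that same text appears again.
Unlike `match`, `search` isn't anchored — it looks for the pattern anywhere in the string.
The match spans [6:10] → 'znzn'.
Captured: group 1 = 'zn'.

(6, 10)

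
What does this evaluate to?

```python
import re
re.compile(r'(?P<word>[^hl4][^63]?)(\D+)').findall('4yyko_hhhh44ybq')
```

[('yy', 'ko_hhhh'), ('yb', 'q')]

Pattern: any character except [hl4], then optionally any character except [63] (captured as 'word'); then one or more of a non-digit (captured).
`findall` packs the 2 group values into a tuple for every match.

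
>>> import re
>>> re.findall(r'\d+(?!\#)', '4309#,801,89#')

['430', '801', '8']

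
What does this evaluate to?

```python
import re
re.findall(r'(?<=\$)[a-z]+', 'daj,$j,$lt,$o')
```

The `(?=…)`/`(?<=…)` assertion just peeks at neighbouring text; it doesn't advance the match position.
Matches: at [5:6] → 'j'; at [8:10] → 'lt'; at [12:13] → 'o'.
No capturing groups, so `findall` returns the 3 full match strings.

['j', 'lt', 'o']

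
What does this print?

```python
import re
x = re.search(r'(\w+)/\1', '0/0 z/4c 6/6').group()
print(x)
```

0/0

`\1` is not a pattern — it's the concrete string captured by group 1, re-applied verbatim.
The match spans [0:3] → '0/0'.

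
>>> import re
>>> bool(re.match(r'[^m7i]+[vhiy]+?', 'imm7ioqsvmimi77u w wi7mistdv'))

False

The pattern matches one or more of any character except [m7i]; then one or more of one of [vhiy] (lazy).
`re.match` only tries the pattern at the start of the string.
Here the string doesn't start with a match, so the call returns None, and `bool(None)` is False.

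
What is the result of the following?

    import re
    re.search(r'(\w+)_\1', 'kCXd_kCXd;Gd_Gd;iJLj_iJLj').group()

A backreference is literal: `\1` must see the identical characters the first group matched.
`search` walks the string left to right and returns the first match it finds.
The match spans [0:9] → 'kCXd_kCXd'.
Captured: group 1 = 'kCXd'.

'kCXd_kCXd'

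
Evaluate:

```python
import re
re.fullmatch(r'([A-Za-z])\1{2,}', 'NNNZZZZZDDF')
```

The backreference `\1` re-matches whatever the first group consumed, character for character.
`re.fullmatch` requires the pattern to consume the entire string.
Here the pattern can't cover the whole string, so the call returns None.

None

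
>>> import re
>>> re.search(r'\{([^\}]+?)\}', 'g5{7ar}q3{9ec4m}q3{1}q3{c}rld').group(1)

The match spans [2:7] → '{7ar}'.
Captured: group 1 = '7ar'.

'7ar'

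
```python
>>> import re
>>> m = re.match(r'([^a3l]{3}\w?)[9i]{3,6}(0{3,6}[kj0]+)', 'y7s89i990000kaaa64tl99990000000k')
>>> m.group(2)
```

'0000k'

Pattern: exactly 3 of any character except [a3l], then optionally a word character (captured); then 3 to 6 of one of [9i]; then 3 to 6 of a literal '0', then one or more of one of [kj0] (captured).
`match` is anchored at position 0; if the pattern doesn't fit there, it returns None.
The match spans [0:13] → 'y7s89i990000k'.
Captured: group 1 = 'y7s8', group 2 = '0000k'.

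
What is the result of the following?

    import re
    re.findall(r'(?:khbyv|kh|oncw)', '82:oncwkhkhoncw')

Scanning left to right: at [3:7] → 'oncw'; at [7:9] → 'kh'; at [9:11] → 'kh'; at [11:15] → 'oncw'.
Since nothing is captured, `findall` lists the 4 matched substrings directly.

['oncw', 'kh', 'kh', 'oncw']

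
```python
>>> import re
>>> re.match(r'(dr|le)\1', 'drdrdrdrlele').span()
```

`match` is anchored at position 0; if the pattern doesn't fit there, it returns None.
The match spans [0:4] → 'drdr'.

(0, 4)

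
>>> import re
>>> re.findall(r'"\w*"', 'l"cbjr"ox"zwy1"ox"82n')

['"cbjr"', '"zwy1"']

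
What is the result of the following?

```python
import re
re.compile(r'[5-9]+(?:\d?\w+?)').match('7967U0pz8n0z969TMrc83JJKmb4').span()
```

(0, 5)

`re.match` won't scan ahead — the pattern has to work from the very first character.
The match spans [0:5] → '7967U'.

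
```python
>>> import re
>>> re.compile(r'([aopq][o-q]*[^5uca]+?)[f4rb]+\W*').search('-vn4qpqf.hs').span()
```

This matches one of [aopq], then zero or more of a character in [o-q], then one or more of any character except [5uca] (lazy) (captured); then one or more of one of [f4rb], then zero or more of a non-word character.
`re.search` tries every starting position until one works.
The match spans [4:9] → 'qpqf.'.
Captured: group 1 = 'qpq'.

(4, 9)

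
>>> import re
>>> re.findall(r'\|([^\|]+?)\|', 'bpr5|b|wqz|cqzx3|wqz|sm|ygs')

Walking the string: at [4:7] match '|b|', group 1 = 'b'; at [10:17] match '|cqzx3|', group 1 = 'cqzx3'; at [20:24] match '|sm|', group 1 = 'sm'.
One capturing group, so `findall` returns just the captured substring from each match — 3 in all.

['b', 'cqzx3', 'sm']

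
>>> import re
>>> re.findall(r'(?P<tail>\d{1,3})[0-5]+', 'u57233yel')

['572']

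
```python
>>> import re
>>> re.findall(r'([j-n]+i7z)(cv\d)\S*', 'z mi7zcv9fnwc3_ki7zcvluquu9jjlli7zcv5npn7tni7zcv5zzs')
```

[('mi7z', 'cv9')]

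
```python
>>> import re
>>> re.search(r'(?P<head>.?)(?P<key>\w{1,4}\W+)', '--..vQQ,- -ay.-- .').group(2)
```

The match spans [3:11] → '.vQQ,- -'.
Captured: group 1 = '.', group 2 = 'vQQ,- -'.

'vQQ,- -'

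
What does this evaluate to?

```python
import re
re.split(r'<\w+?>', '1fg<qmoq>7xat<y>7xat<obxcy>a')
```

['1fg', '7xat', '7xat', 'a']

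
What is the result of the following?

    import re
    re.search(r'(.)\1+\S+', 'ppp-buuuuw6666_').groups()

('p',)

After group 1 captures some text, `\1` only succeeds where that same text appears again.
Unlike `match`, `search` isn't anchored — it looks for the pattern anywhere in the string.
The match spans [0:15] → 'ppp-buuuuw6666_'.
Captured: group 1 = 'p'.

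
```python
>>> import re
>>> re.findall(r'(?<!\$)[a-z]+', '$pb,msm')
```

The negative lookaround is zero-width — it rules out positions where the adjacent text would match, without consuming anything.
Since nothing is captured, `findall` lists the 2 matched substrings directly.

['b', 'msm']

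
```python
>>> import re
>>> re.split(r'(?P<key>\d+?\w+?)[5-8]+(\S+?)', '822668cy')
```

This matches one or more of a digit (lazy), then one or more of a word character (lazy) (captured as 'key'); then one or more of a character in [5-8]; then one or more of a non-whitespace character (lazy) (captured).
With the lazy modifier that quantifier settles for the fewest repetitions that let the rest of the pattern succeed (the atoms after it are unaffected and can still be greedy).
Matches to split on: at [0:7] → '822668c'.
Because the pattern has a capturing group, `split` also inserts each captured text between the pieces.

['', '822', 'c', 'y']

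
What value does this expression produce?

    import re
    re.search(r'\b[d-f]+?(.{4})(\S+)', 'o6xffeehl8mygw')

None

The pattern matches a word boundary (`\b`, zero-width); then one or more of a character in [d-f] (lazy); then exactly 4 of any character (captured); then one or more of a non-whitespace character (captured).
`re.search` tries every starting position until one works.
Here the pattern never matches, so the call returns None.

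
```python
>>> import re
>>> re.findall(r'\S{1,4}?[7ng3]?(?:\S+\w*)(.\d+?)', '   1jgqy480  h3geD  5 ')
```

Pattern: 1 to 4 of a non-whitespace character (lazy), then optionally one of [7ng3]; then one or more of a non-whitespace character, then zero or more of a word character (non-capturing group); then any character, then one or more of a digit (lazy) (captured).
Scanning left to right: at [3:11] match '1jgqy480', group 1 = '80'.
Because there's exactly one group, `findall` drops the full match and keeps group 1 from the one hit.

['80']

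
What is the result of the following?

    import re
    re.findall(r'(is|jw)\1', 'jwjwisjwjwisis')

After group 1 captures some text, `\1` only succeeds where that same text appears again.
Scanning left to right: at [0:4] match 'jwjw', group 1 = 'jw'; at [6:10] match 'jwjw', group 1 = 'jw'; at [10:14] match 'isis', group 1 = 'is'.
One capturing group, so `findall` returns just the captured substring from each match — 3 in all.

['jw', 'jw', 'is']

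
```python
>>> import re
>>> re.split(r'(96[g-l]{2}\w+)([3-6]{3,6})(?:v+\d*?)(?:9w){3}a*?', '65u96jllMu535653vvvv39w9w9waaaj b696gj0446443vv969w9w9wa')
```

['65u', '96jllMu535', '653', 'aaaj b6', '96gj0446', '443', 'a']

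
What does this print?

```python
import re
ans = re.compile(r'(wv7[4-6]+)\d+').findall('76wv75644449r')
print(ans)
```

Pattern: the literal 'wv7', then one or more of a character in [4-6] (captured); then one or more of a digit.
Walking the string: at [2:12] match 'wv75644449', group 1 = 'wv7564444'.
One capturing group, so `findall` returns just the captured substring from the one match — 1 in all.

['wv7564444']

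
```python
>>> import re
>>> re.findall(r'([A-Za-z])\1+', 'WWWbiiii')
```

A backreference is literal: `\1` must see the identical characters the first group matched.
Because there's exactly one group, `findall` drops the full match and keeps group 1 from each hit.

['W', 'i']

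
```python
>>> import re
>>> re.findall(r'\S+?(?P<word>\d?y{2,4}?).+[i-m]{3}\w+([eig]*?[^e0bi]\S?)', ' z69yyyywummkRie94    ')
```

The `?` after the quantifier makes it lazy — it takes as little as possible before letting the rest of the pattern try.
`findall` packs the 2 group values into a tuple for every match.

[('9yy', ' ')]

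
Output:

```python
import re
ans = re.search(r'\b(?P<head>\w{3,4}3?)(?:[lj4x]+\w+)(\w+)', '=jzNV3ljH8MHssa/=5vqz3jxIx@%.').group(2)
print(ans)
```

The match spans [1:15] → 'jzNV3ljH8MHssa'.
Captured: group 1 = 'jzNV3', group 2 = 'a'.

a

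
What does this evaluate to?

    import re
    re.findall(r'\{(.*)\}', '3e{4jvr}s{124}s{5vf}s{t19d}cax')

['4jvr}s{124}s{5vf}s{t19d']

With a single group, `findall` returns only what that group captured — 1 item.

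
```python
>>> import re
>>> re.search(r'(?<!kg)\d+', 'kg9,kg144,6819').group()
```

The negative lookahead/lookbehind blocks any match where the forbidden context is present.
`re.search` scans for the first position where the pattern succeeds.
The match spans [7:9] → '44'.

'44'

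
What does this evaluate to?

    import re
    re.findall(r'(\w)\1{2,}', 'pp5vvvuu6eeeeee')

['v', 'e']

`\1` is not a pattern — it's the concrete string captured by group 1, re-applied verbatim.
Matches: at [3:6] match 'vvv', group 1 = 'v'; at [9:15] match 'eeeeee', group 1 = 'e'.
With a single group, `findall` returns only what that group captured — 2 items.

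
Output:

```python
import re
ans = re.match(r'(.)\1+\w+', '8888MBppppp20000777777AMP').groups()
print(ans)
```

('8',)

The backreference `\1` re-matches whatever the first group consumed, character for character.
`re.match` won't scan ahead — the pattern has to work from the very first character.
The match spans [0:25] → '8888MBppppp20000777777AMP'.
Captured: group 1 = '8'.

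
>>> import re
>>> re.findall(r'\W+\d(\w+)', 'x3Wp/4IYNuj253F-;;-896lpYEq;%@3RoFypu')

['IYNuj253F', '96lpYEq', 'RoFypu']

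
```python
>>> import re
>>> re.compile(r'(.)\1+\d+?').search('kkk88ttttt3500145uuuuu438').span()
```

(0, 4)

A backreference is literal: `\1` must see the identical characters the first group matched.
`re.search` tries every starting position until one works.
The match spans [0:4] → 'kkk8'.
Captured: group 1 = 'k'.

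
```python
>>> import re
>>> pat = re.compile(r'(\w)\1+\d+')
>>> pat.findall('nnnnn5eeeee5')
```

`\1` is not a pattern — it's the concrete string captured by group 1, re-applied verbatim.
`findall` collects group 1 from each match (2 total).

['n', 'e']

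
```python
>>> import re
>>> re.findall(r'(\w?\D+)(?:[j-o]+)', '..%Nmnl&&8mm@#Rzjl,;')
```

`findall` collects group 1 from each match (2 total).

['..%Nmn', '8mm@#Rzj']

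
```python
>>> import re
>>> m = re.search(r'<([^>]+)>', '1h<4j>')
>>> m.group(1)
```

The match spans [2:6] → '<4j>'.
Captured: group 1 = '4j'.

'4j'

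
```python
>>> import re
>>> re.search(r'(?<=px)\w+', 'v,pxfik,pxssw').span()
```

The `(?=…)`/`(?<=…)` assertion just peeks at neighbouring text; it doesn't advance the match position.
`re.search` scans for the first position where the pattern succeeds.
The match spans [4:7] → 'fik'.

(4, 7)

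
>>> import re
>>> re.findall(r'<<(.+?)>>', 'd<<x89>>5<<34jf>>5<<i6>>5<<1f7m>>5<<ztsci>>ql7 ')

A `+?`/`*?`/`{m,n}?` starts at its minimum and grows only as far as needed for what follows to match.
`findall` collects group 1 from each match (5 total).

['x89', '34jf', 'i6', '1f7m', 'ztsci']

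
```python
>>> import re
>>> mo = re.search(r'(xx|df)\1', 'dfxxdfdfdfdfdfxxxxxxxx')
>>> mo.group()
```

'dfdf'

After group 1 captures some text, `\1` only succeeds where that same text appears again.
Unlike `match`, `search` isn't anchored — it looks for the pattern anywhere in the string.
The match spans [4:8] → 'dfdf'.
Captured: group 1 = 'df'.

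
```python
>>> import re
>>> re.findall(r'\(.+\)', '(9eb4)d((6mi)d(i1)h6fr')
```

['(9eb4)d((6mi)d(i1)']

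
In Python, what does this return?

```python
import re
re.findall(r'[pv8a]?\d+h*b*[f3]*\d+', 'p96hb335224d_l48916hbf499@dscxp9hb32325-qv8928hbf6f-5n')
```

['p96hb335224', '48916hbf499', 'p9hb32325', 'v8928hbf6']

This matches optionally one of [pv8a], then one or more of a digit, then zero or more of a literal 'h'; then zero or more of the literal 'b', then zero or more of one of [f3]; then one or more of a digit.
Walking the string: at [0:11] → 'p96hb335224'; at [14:25] → '48916hbf499'; at [30:39] → 'p9hb32325'; at [41:50] → 'v8928hbf6'.
No capturing groups, so `findall` returns the 4 full match strings.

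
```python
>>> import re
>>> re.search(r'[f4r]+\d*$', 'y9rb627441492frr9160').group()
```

This matches one or more of one of [f4r]; then zero or more of a digit; then anchored at the end.
`re.search` tries every starting position until one works.
The match spans [13:20] → 'frr9160'.

'frr9160'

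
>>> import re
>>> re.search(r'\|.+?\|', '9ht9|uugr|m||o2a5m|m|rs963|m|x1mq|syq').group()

'|uugr|'

A non-greedy quantifier consumes as few characters as it can — just enough that the remainder of the pattern still matches from where it stops; whatever follows it matches normally.
Unlike `match`, `search` isn't anchored — it looks for the pattern anywhere in the string.
The match spans [4:10] → '|uugr|'.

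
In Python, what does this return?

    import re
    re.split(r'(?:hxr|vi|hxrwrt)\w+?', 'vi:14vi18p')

Each match becomes a cut point; 2 segments remain.

['vi:14', '8p']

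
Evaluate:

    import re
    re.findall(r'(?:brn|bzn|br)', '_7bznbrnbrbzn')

Alternation isn't longest-match — the leftmost alternative that fits at this position is chosen.
Since nothing is captured, `findall` lists the 4 matched substrings directly.

['bzn', 'brn', 'br', 'bzn']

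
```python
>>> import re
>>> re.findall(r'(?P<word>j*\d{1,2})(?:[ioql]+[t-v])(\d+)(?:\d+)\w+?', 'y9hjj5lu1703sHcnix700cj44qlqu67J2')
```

A non-greedy quantifier consumes as few characters as it can — just enough that the remainder of the pattern still matches from where it stops; whatever follows it matches normally.
Multiple groups make `findall` return tuples — one 2-tuple for each match.

[('jj5', '170'), ('j44', '6')]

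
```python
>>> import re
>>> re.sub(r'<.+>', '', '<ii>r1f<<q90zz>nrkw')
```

Every occurrence is swapped for ''.

'nrkw'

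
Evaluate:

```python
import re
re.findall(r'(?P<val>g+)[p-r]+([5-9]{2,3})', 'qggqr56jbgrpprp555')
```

[('gg', '56'), ('g', '555')]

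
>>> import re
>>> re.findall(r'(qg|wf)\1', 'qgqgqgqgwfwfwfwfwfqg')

`\1` is not a pattern — it's the concrete string captured by group 1, re-applied verbatim.
`findall` collects group 1 from each match (4 total).

['qg', 'qg', 'wf', 'wf']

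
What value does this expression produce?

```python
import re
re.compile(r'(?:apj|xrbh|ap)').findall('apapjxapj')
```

['ap', 'apj', 'apj']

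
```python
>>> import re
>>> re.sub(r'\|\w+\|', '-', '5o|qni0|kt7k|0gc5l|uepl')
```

'5o-kt7k-uepl'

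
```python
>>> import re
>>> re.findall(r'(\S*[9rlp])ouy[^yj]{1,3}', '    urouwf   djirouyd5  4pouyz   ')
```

This matches zero or more of a non-whitespace character, then one of [9rlp] (captured); then the literal 'ouy', then 1 to 3 of any character except [yj].
Matches: at [13:23] match 'djirouyd5 ', group 1 = 'djir'; at [24:32] match '4pouyz  ', group 1 = '4p'.
Because there's exactly one group, `findall` drops the full match and keeps group 1 from each hit.

['djir', '4p']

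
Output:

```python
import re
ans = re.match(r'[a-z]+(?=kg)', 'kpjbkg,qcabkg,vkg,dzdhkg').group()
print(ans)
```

Because the assertion is zero-width, the text it checks is not consumed and won't appear in the result.
With `match`, the pattern is implicitly anchored at the beginning.
The match spans [0:4] → 'kpjb'.

kpjb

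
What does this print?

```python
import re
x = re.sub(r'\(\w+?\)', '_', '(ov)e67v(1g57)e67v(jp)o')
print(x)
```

_e67v_e67v_o

Each match is replaced by '_'.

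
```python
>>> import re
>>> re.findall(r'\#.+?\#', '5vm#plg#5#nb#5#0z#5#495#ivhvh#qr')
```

A non-greedy quantifier consumes as few characters as it can — just enough that the remainder of the pattern still matches from where it stops; whatever follows it matches normally.
Walking the string: at [3:8] → '#plg#'; at [9:13] → '#nb#'; at [14:18] → '#0z#'; at [19:24] → '#495#'.
With no groups in the pattern, `findall` gives back each whole match — 4 here.

['#plg#', '#nb#', '#0z#', '#495#']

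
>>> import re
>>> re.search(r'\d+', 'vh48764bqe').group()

Pattern: one or more of a digit.
`search` walks the string left to right and returns the first match it finds.
The match spans [2:7] → '48764'.

'48764'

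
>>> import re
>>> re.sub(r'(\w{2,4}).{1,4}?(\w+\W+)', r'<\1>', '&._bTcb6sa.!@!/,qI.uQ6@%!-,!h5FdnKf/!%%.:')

Pattern: 2 to 4 of a word character (captured); then 1 to 4 of any character (lazy); then one or more of a word character, then one or more of a non-word character (captured).
Matches: at [2:16] → '_bTcb6sa.!@!/,'; at [16:28] → 'qI.uQ6@%!-,!'; at [28:41] → 'h5FdnKf/!%%.:'.
Each match is replaced using the text its own group 1 captured.

'&.<_bTc><qI><h5Fd>'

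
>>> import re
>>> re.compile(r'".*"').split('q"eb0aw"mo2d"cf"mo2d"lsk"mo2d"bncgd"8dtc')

Splitting on the pattern gives 2 pieces.

['q', '8dtc']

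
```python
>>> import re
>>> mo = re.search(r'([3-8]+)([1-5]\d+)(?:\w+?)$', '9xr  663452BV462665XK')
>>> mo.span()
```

(5, 21)

This matches one or more of a character in [3-8] (captured); then a character in [1-5], then one or more of a digit (captured); then one or more of a word character (lazy) (non-capturing group); then anchored at the end.
`re.search` scans for the first position where the pattern succeeds.
The match spans [5:21] → '663452BV462665XK'.
Captured: group 1 = '6634', group 2 = '52'.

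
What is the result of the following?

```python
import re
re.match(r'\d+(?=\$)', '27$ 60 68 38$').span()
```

With `match`, the pattern is implicitly anchored at the beginning.
The match spans [0:2] → '27'.

(0, 2)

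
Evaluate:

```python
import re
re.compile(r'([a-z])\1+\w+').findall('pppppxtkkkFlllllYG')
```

['p']

A backreference is literal: `\1` must see the identical characters the first group matched.
Scanning left to right: at [0:18] match 'pppppxtkkkFlllllYG', group 1 = 'p'.
One capturing group, so `findall` returns just the captured substring from the one match — 1 in all.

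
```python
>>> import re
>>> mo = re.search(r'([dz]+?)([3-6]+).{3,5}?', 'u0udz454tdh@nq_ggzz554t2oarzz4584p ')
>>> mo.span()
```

Pattern: one or more of one of [dz] (lazy) (captured); then one or more of a character in [3-6] (captured); then 3 to 5 of any character (lazy).
Because the quantifier is non-greedy, it stops expanding at the earliest point where the rest of the pattern can succeed.
`search` walks the string left to right and returns the first match it finds.
The match spans [3:11] → 'dz454tdh'.
Captured: group 1 = 'dz', group 2 = '454'.

(3, 11)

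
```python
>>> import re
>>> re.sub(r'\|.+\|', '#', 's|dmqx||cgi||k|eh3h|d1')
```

's#d1'

Every occurrence is swapped for '#'.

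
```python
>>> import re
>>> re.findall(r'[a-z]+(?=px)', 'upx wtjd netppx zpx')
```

['u', 'netp', 'z']

Lookahead/lookbehind check context without consuming it, so the matched span excludes the asserted characters.
Scanning left to right: at [0:1] → 'u'; at [9:13] → 'netp'; at [16:17] → 'z'.
No capturing groups, so `findall` returns the 3 full match strings.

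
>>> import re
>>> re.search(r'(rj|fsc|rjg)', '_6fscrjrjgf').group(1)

The match spans [2:5] → 'fsc'.
Captured: group 1 = 'fsc'.

'fsc'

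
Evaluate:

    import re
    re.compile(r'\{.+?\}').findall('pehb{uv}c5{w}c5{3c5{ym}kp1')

['{uv}', '{w}', '{3c5{ym}']

Lazy quantifiers expand one character at a time until the remainder of the pattern can match.
Matches: at [4:8] → '{uv}'; at [10:13] → '{w}'; at [15:23] → '{3c5{ym}'.
Since nothing is captured, `findall` lists the 3 matched substrings directly.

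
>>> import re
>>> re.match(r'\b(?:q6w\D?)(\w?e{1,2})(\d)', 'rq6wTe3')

None

Pattern: a word boundary (`\b`, zero-width); then the literal 'q6w', then optionally a non-digit (non-capturing group); then optionally a word character, then 1 to 2 of a literal 'e' (captured); then a digit (captured).
`re.match` won't scan ahead — the pattern has to work from the very first character.
Here the string doesn't start with a match, so the call returns None.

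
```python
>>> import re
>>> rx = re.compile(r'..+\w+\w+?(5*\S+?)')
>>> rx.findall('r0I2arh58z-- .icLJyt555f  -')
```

['f']

This matches any character, then one or more of any character; then one or more of a word character; then one or more of a word character (lazy); then zero or more of the literal '5', then one or more of a non-whitespace character (lazy) (captured).
`findall` collects group 1 from the one match (1 total).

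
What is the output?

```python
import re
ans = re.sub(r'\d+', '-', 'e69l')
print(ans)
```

e-l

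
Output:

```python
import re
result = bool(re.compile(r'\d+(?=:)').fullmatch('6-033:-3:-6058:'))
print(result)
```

The lookaround is zero-width — it requires the adjacent text to match without consuming it, so the asserted text isn't part of the match.
`re.fullmatch` is like wrapping the pattern in `^…$` (in single-line mode).
Here there's no way to consume every character, so the call returns None, and `bool(None)` is False.

False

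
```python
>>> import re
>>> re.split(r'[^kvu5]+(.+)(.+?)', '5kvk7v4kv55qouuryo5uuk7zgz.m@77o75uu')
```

This matches one or more of any character except [kvu5]; then one or more of any character (captured); then one or more of any character (lazy) (captured).
Matches to split on: at [4:36] → '7v4kv55qouuryo5uuk7zgz.m@77o75uu'.
Because the pattern has a capturing group, `split` also inserts each captured text between the pieces.

['5kvk', 'v4kv55qouuryo5uuk7zgz.m@77o75u', 'u', '']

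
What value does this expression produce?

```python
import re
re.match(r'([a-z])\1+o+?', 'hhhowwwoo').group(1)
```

'h'

The match spans [0:4] → 'hhho'.
Captured: group 1 = 'h'.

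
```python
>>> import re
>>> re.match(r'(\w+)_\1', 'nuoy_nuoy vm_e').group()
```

`\1` has to match the exact text group 1 already captured.
`match` is anchored at position 0; if the pattern doesn't fit there, it returns None.
The match spans [0:9] → 'nuoy_nuoy'.
Captured: group 1 = 'nuoy'.

'nuoy_nuoy'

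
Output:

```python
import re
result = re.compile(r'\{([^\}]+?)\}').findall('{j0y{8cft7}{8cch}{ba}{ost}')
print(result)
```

Scanning left to right: at [0:11] match '{j0y{8cft7}', group 1 = 'j0y{8cft7'; at [11:17] match '{8cch}', group 1 = '8cch'; at [17:21] match '{ba}', group 1 = 'ba'; at [21:26] match '{ost}', group 1 = 'ost'.
With a single group, `findall` returns only what that group captured — 4 items.

['j0y{8cft7', '8cch', 'ba', 'ost']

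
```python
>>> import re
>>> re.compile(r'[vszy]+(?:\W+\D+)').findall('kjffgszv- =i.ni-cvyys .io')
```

['szv- =i.ni-cvyys .io']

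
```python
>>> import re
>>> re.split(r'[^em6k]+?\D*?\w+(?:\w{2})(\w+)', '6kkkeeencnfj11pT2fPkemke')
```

['6kkkeee', 'e', '']

Pattern: one or more of any character except [em6k] (lazy), then zero or more of a non-digit (lazy), then one or more of a word character; then exactly 2 of a word character (non-capturing group); then one or more of a word character (captured).
Because the pattern has a capturing group, `split` also inserts each captured text between the pieces.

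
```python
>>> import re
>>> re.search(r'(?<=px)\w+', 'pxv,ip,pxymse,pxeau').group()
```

'v'

Because the assertion is zero-width, the text it checks is not consumed and won't appear in the result.
`re.search` tries every starting position until one works.
The match spans [2:3] → 'v'.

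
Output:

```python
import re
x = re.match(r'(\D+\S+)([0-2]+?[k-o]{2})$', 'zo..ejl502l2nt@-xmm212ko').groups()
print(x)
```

('zo..ejl502l2nt@-xmm21', '2ko')

Pattern: one or more of a non-digit, then one or more of a non-whitespace character (captured); then one or more of a character in [0-2] (lazy), then exactly 2 of a character in [k-o] (captured); then anchored at the end.
With `match`, the pattern is implicitly anchored at the beginning.
The match spans [0:24] → 'zo..ejl502l2nt@-xmm212ko'.
Captured: group 1 = 'zo..ejl502l2nt@-xmm21', group 2 = '2ko'.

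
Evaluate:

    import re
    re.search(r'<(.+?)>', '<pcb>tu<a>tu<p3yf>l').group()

'<pcb>'

A `+?`/`*?`/`{m,n}?` starts at its minimum and grows only as far as needed for what follows to match.
The match spans [0:5] → '<pcb>'.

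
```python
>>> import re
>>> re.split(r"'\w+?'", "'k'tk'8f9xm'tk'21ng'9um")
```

Splitting on the pattern gives 4 pieces.

['', 'tk', 'tk', '9um']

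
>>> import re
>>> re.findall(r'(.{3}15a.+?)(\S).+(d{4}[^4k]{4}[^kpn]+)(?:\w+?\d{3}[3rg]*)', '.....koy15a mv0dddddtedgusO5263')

[('koy15a ', 'm', 'ddddtedgusO')]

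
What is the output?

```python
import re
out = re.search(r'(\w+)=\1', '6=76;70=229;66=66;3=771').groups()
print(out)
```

The match spans [12:17] → '66=66'.
Captured: group 1 = '66'.

('66',)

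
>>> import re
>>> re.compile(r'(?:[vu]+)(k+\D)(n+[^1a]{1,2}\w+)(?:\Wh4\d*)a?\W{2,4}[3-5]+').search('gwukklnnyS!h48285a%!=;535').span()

(2, 25)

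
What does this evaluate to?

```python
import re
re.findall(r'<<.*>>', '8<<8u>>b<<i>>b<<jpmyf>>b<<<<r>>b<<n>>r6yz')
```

['<<8u>>b<<i>>b<<jpmyf>>b<<<<r>>b<<n>>']

Walking the string: at [1:37] → '<<8u>>b<<i>>b<<jpmyf>>b<<<<r>>b<<n>>'.
No capturing groups, so `findall` returns the 1 full match string.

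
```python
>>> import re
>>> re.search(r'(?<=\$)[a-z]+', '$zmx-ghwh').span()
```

Because the assertion is zero-width, the text it checks is not consumed and won't appear in the result.
The match spans [1:4] → 'zmx'.

(1, 4)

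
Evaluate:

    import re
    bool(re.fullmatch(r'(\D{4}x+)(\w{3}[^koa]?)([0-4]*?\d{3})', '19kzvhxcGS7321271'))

False

This matches exactly 4 of a non-digit, then one or more of a literal 'x' (captured); then exactly 3 of a word character, then optionally any character except [koa] (captured); then zero or more of a character in [0-4] (lazy), then exactly 3 of a digit (captured).
`re.fullmatch` requires the pattern to consume the entire string.
Here the string isn't matched end-to-end, so the call returns None, and `bool(None)` is False.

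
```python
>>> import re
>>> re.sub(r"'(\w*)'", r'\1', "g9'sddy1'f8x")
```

Matches: at [2:9] → "'sddy1'".
Each match is replaced using the text its own group 1 captured.

'g9sddy1f8x'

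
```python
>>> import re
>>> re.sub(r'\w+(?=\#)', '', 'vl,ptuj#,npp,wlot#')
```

The positive lookaround only admits positions where the adjacent text matches; those characters stay outside the span.
Every occurrence is swapped for ''.

'vl,#,npp,#'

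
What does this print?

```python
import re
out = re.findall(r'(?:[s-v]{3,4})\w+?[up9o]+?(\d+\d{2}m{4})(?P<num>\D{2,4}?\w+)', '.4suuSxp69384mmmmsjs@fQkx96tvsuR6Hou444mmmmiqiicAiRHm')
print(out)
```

The pattern matches 3 to 4 of a character in [s-v] (non-capturing group); then one or more of a word character (lazy), then one or more of one of [up9o] (lazy); then one or more of a digit, then exactly 2 of a digit, then exactly 4 of a literal 'm' (captured); then 2 to 4 of a non-digit (lazy), then one or more of a word character (captured as 'num').
With the lazy modifier that quantifier settles for the fewest repetitions that let the rest of the pattern succeed (the atoms after it are unaffected and can still be greedy).
Walking the string: at [2:20] match 'suuSxp69384mmmmsjs', groups = ('69384mmmm', 'sjs'); at [27:53] match 'tvsuR6Hou444mmmmiqiicAiRHm', groups = ('444mmmm', 'iqiicAiRHm').
With 2 capturing groups, `findall` returns a 2-tuple per match.

[('69384mmmm', 'sjs'), ('444mmmm', 'iqiicAiRHm')]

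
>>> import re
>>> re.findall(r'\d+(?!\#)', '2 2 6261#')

['2', '2', '626']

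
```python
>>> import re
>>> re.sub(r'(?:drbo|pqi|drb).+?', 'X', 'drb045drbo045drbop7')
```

Alternation isn't longest-match — the leftmost alternative that fits at this position is chosen.
`sub` substitutes 'X' at each match site.

'X45X45X7'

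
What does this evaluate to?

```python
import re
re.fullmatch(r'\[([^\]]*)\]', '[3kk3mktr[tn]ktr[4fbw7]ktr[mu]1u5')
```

None

`re.fullmatch` is like wrapping the pattern in `^…$` (in single-line mode).
Here there's no way to consume every character, so the call returns None.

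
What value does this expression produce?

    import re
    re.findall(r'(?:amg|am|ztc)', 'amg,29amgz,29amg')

['amg', 'amg', 'amg']

Alternation tries branches left to right and keeps the first one that lets the overall match succeed at that position.
Walking the string: at [0:3] → 'amg'; at [6:9] → 'amg'; at [13:16] → 'amg'.
With no groups in the pattern, `findall` gives back each whole match — 3 here.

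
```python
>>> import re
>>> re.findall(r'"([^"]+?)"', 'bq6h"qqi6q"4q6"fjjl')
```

['qqi6q']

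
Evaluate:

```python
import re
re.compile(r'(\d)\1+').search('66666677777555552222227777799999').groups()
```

('6',)

A backreference is literal: `\1` must see the identical characters the first group matched.
`re.search` tries every starting position until one works.
The match spans [0:6] → '666666'.
Captured: group 1 = '6'.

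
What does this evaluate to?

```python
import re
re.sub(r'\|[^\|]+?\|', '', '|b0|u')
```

'u'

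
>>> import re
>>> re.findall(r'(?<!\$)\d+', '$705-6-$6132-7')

['05', '6', '132', '7']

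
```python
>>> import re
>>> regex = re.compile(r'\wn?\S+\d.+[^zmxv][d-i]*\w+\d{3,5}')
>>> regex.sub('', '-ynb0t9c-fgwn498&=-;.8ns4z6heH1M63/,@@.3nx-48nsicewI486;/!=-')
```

'-;/!=-'

The pattern matches a word character, then optionally a literal 'n'; then one or more of a non-whitespace character, then a digit, then one or more of any character; then any character except [zmxv]; then zero or more of a character in [d-i], then one or more of a word character, then 3 to 5 of a digit.
Matches: at [1:55] → 'ynb0t9c-fgwn498&=-;.8ns4z6heH1M63/,@@.3nx-48nsicewI486'.
Each match is replaced by ''.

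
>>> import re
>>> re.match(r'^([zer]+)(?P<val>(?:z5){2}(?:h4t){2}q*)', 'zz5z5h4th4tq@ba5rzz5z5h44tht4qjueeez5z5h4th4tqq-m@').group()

'zz5z5h4th4tq'

Pattern: anchored at the start of the string; then one or more of one of [zer] (captured); then the literal 'z5' repeated 2 times, then the literal 'h4t' repeated 2 times, then zero or more of a literal 'q' (captured as 'val').
`re.match` won't scan ahead — the pattern has to work from the very first character.
The match spans [0:12] → 'zz5z5h4th4tq'.
Captured: group 1 = 'z', group 2 = 'z5z5h4th4tq'.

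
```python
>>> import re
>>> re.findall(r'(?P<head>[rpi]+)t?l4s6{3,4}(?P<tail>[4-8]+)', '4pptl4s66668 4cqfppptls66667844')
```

The pattern matches one or more of one of [rpi] (captured as 'head'); then optionally the literal 't', then the literal 'l4s', then 3 to 4 of the literal '6'; then one or more of a character in [4-8] (captured as 'tail').
Walking the string: at [1:12] match 'pptl4s66668', groups = ('pp', '8').
Multiple groups make `findall` return tuples — one 2-tuple for the one match.

[('pp', '8')]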